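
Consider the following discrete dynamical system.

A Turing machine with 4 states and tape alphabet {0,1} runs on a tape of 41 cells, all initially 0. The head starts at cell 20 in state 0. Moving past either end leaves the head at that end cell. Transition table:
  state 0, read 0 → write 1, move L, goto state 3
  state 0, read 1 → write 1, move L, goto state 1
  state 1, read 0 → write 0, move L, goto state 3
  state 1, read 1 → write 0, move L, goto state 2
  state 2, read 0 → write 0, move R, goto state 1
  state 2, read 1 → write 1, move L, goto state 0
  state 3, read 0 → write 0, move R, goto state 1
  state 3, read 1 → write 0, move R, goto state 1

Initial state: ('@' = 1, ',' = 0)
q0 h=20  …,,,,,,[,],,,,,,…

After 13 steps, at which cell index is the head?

k=0  q0 h=20  …,,,,,,[,],,,,,,…
k=1  q3 h=19  …,,,,,,[,]@,,,,,…
k=2  q1 h=20  …,,,,,,[@],,,,,,…
k=3  q2 h=19  …,,,,,,[,],,,,,,…
k=4  q1 h=20  …,,,,,,[,],,,,,,…
k=5  q3 h=19  …,,,,,,[,],,,,,,…
k=6  q1 h=20  …,,,,,,[,],,,,,,…
k=7  q3 h=19  …,,,,,,[,],,,,,,…
k=8  q1 h=20  …,,,,,,[,],,,,,,…
k=9  q3 h=19  …,,,,,,[,],,,,,,…
k=10  q1 h=20  …,,,,,,[,],,,,,,…
k=11  q3 h=19  …,,,,,,[,],,,,,,…
k=12  q1 h=20  …,,,,,,[,],,,,,,…
k=13  q3 h=19  …,,,,,,[,],,,,,,…

19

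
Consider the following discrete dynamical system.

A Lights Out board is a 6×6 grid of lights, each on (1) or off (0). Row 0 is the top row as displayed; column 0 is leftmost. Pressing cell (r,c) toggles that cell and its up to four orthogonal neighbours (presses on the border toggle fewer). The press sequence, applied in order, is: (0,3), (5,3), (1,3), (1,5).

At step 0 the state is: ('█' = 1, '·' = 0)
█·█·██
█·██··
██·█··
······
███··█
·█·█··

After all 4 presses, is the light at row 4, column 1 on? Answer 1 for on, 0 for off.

1

k=0  █·█·██
█·██··
██·█··
······
███··█
·█·█··
k=1  █··█·█
█·█···
██·█··
······
███··█
·█·█··
k=2  █··█·█
█·█···
██·█··
······
████·█
·██·█·
k=3  █····█
█··██·
██····
······
████·█
·██·█·
k=4  █·····
█··█·█
██···█
······
████·█
·██·█·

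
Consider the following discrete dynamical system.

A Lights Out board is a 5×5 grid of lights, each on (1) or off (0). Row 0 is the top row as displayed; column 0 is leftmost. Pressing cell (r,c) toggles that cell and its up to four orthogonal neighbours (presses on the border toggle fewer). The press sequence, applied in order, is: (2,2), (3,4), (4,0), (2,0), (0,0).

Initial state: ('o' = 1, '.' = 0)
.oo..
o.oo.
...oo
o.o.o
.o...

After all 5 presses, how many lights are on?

t=0: .oo..
o.oo.
...oo
o.o.o
.o...
t=1: .oo..
o..o.
.oo.o
o...o
.o...
t=2: .oo..
o..o.
.oo..
o..o.
.o..o
t=3: .oo..
o..o.
.oo..
...o.
o...o
t=4: .oo..
...o.
o.o..
o..o.
o...o
t=5: o.o..
o..o.
o.o..
o..o.
o...o

10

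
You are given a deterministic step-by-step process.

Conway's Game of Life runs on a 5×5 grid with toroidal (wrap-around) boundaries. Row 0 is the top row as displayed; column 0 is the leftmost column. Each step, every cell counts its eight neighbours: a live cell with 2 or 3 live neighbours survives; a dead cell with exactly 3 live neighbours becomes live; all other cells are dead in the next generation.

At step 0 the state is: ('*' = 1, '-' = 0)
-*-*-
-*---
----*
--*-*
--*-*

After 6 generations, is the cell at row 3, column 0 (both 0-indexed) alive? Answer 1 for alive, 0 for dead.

1

0) -*-*-
-*---
----*
--*-*
--*-*
1) **-*-
*-*--
*--*-
*---*
***-*
2) ---*-
*-**-
*--*-
--*--
--*--
3) -*-**
-***-
---*-
-***-
--**-
4) **--*
**---
----*
-*--*
*----
5) ----*
-*---
-*--*
----*
-----
6) -----
-----
-----
*----
-----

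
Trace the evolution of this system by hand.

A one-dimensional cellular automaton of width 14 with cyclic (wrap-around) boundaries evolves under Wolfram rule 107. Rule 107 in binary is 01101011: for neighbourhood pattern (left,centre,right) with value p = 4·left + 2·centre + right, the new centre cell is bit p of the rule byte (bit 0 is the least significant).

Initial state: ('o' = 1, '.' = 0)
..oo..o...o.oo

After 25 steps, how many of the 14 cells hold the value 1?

gen 0: ..oo..o...o.oo
gen 1: .ooo.o..oo.ooo
gen 2: oo.oo..ooooo.o
gen 3: .oooo.oo...ooo
gen 4: oo..oooo.ooo.o
gen 5: .o.oo..ooo.ooo
gen 6: o.ooo.oo.ooo.o
gen 7: ooo.oooooo.ooo
gen 8: ..ooo....ooo..
gen 9: ooo.o.oooo.o.o
gen 10: ..oo.oo..oo.oo
gen 11: .oooooo.oooooo
gen 12: oo....ooo....o
gen 13: .o.oooo.o.oooo
gen 14: o.oo..oo.oo..o
gen 15: oooo.oooooo.oo
gen 16: ...ooo....ooo.
gen 17: oooo.o.oooo.o.
gen 18: o..oo.oo..oo.o
gen 19: o.oooooo.ooooo
gen 20: ooo....ooo....
gen 21: o.o.oooo.o.ooo
gen 22: oo.oo..oo.oo..
gen 23: ooooo.oooooo.o
gen 24: ....ooo....ooo
gen 25: .oooo.o.oooo.o

10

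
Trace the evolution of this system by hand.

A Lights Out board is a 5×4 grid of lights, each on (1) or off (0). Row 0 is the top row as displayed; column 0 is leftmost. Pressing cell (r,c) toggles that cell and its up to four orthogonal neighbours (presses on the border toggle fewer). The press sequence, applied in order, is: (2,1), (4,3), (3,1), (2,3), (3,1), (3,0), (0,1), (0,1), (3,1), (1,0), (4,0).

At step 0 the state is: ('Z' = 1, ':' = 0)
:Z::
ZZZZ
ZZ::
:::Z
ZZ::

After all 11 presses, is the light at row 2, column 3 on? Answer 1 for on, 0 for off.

0) :Z::
ZZZZ
ZZ::
:::Z
ZZ::
1) :Z::
Z:ZZ
::Z:
:Z:Z
ZZ::
2) :Z::
Z:ZZ
::Z:
:Z::
ZZZZ
3) :Z::
Z:ZZ
:ZZ:
Z:Z:
Z:ZZ
4) :Z::
Z:Z:
:Z:Z
Z:ZZ
Z:ZZ
5) :Z::
Z:Z:
:::Z
:Z:Z
ZZZZ
6) :Z::
Z:Z:
Z::Z
Z::Z
:ZZZ
7) Z:Z:
ZZZ:
Z::Z
Z::Z
:ZZZ
8) :Z::
Z:Z:
Z::Z
Z::Z
:ZZZ
9) :Z::
Z:Z:
ZZ:Z
:ZZZ
::ZZ
10) ZZ::
:ZZ:
:Z:Z
:ZZZ
::ZZ
11) ZZ::
:ZZ:
:Z:Z
ZZZZ
ZZZZ

1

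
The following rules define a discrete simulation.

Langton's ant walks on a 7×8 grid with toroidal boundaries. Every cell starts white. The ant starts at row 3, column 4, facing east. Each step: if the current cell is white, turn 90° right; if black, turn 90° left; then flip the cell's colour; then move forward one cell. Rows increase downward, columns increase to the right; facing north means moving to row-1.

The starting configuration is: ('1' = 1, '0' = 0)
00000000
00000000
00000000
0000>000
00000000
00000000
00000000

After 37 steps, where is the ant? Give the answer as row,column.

2,0

step 0: 00000000
00000000
00000000
0000>000
00000000
00000000
00000000
step 1: 00000000
00000000
00000000
00001000
0000v000
00000000
00000000
step 2: 00000000
00000000
00000000
00001000
000<1000
00000000
00000000
step 3: 00000000
00000000
00000000
000^1000
00011000
00000000
00000000
step 4: 00000000
00000000
00000000
0001>000
00011000
00000000
00000000
step 5: 00000000
00000000
0000^000
00010000
00011000
00000000
00000000
step 6: 00000000
00000000
00001>00
00010000
00011000
00000000
00000000
step 7: 00000000
00000000
00001100
00010v00
00011000
00000000
00000000
step 8: 00000000
00000000
00001100
0001<100
00011000
00000000
00000000
step 9: 00000000
00000000
0000^100
00011100
00011000
00000000
00000000
step 10: 00000000
00000000
000<0100
00011100
00011000
00000000
00000000
step 11: 00000000
000^0000
00010100
00011100
00011000
00000000
00000000
step 12: 00000000
0001>000
00010100
00011100
00011000
00000000
00000000
step 13: 00000000
00011000
0001v100
00011100
00011000
00000000
00000000
step 14: 00000000
00011000
000<1100
00011100
00011000
00000000
00000000
step 15: 00000000
00011000
00001100
000v1100
00011000
00000000
00000000
step 16: 00000000
00011000
00001100
0000>100
00011000
00000000
00000000
step 17: 00000000
00011000
0000^100
00000100
00011000
00000000
00000000
step 18: 00000000
00011000
000<0100
00000100
00011000
00000000
00000000
step 19: 00000000
000^1000
00010100
00000100
00011000
00000000
00000000
step 20: 00000000
00<01000
00010100
00000100
00011000
00000000
00000000
step 21: 00^00000
00101000
00010100
00000100
00011000
00000000
00000000
step 22: 001>0000
00101000
00010100
00000100
00011000
00000000
00000000
step 23: 00110000
001v1000
00010100
00000100
00011000
00000000
00000000
step 24: 00110000
00<11000
00010100
00000100
00011000
00000000
00000000
step 25: 00110000
00011000
00v10100
00000100
00011000
00000000
00000000
step 26: 00110000
00011000
0<110100
00000100
00011000
00000000
00000000
step 27: 00110000
0^011000
01110100
00000100
00011000
00000000
00000000
step 28: 00110000
01>11000
01110100
00000100
00011000
00000000
00000000
step 29: 00110000
01111000
01v10100
00000100
00011000
00000000
00000000
step 30: 00110000
01111000
010>0100
00000100
00011000
00000000
00000000
step 31: 00110000
011^1000
01000100
00000100
00011000
00000000
00000000
step 32: 00110000
01<01000
01000100
00000100
00011000
00000000
00000000
step 33: 00110000
01001000
01v00100
00000100
00011000
00000000
00000000
step 34: 00110000
01001000
0<100100
00000100
00011000
00000000
00000000
step 35: 00110000
01001000
00100100
0v000100
00011000
00000000
00000000
step 36: 00110000
01001000
00100100
<1000100
00011000
00000000
00000000
step 37: 00110000
01001000
^0100100
11000100
00011000
00000000
00000000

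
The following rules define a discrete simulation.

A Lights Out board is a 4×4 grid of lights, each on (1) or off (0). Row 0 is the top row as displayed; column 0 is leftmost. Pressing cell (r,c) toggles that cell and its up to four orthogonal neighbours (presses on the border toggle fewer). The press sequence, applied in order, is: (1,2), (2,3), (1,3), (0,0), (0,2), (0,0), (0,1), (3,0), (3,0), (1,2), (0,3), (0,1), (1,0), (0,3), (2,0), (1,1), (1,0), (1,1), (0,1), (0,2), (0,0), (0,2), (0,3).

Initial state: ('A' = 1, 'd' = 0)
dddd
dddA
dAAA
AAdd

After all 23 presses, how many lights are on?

8

gen 0: dddd
dddA
dAAA
AAdd
gen 1: ddAd
dAAd
dAdA
AAdd
gen 2: ddAd
dAAA
dAAd
AAdA
gen 3: ddAA
dAdd
dAAA
AAdA
gen 4: AAAA
AAdd
dAAA
AAdA
gen 5: Addd
AAAd
dAAA
AAdA
gen 6: dAdd
dAAd
dAAA
AAdA
gen 7: AdAd
ddAd
dAAA
AAdA
gen 8: AdAd
ddAd
AAAA
dddA
gen 9: AdAd
ddAd
dAAA
AAdA
gen 10: Addd
dAdA
dAdA
AAdA
gen 11: AdAA
dAdd
dAdA
AAdA
gen 12: dAdA
dddd
dAdA
AAdA
gen 13: AAdA
AAdd
AAdA
AAdA
gen 14: AAAd
AAdA
AAdA
AAdA
gen 15: AAAd
dAdA
dddA
dAdA
gen 16: AdAd
AdAA
dAdA
dAdA
gen 17: ddAd
dAAA
AAdA
dAdA
gen 18: dAAd
AddA
AddA
dAdA
gen 19: Addd
AAdA
AddA
dAdA
gen 20: AAAA
AAAA
AddA
dAdA
gen 21: ddAA
dAAA
AddA
dAdA
gen 22: dAdd
dAdA
AddA
dAdA
gen 23: dAAA
dAdd
AddA
dAdA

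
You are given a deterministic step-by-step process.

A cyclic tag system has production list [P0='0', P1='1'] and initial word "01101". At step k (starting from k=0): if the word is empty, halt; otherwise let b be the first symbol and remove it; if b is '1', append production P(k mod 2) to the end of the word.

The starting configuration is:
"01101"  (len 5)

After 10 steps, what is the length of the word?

0

[0] "01101"  (len 5)
[1] "1101"  (len 4)
[2] "1011"  (len 4)
[3] "0110"  (len 4)
[4] "110"  (len 3)
[5] "100"  (len 3)
[6] "001"  (len 3)
[7] "01"  (len 2)
[8] "1"  (len 1)
[9] "0"  (len 1)
[10] (halted — word empty)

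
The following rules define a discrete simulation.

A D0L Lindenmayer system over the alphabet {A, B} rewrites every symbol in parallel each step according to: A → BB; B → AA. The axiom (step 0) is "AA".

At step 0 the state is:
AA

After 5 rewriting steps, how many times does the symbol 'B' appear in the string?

64

gen 0: AA
gen 1: BBBB
gen 2: AAAAAAAA
gen 3: BBBBBBBBBBBBBBBB
gen 4: AAAAAAAAAAAAAAAAAAAAAAAAAAAAAAAA
gen 5: BBBBBBBBBBBBBBBBBBBBBBBBBBBBBBBBBBBBBBBBBBBBBBBBBBBBBBBBBBBBBBBB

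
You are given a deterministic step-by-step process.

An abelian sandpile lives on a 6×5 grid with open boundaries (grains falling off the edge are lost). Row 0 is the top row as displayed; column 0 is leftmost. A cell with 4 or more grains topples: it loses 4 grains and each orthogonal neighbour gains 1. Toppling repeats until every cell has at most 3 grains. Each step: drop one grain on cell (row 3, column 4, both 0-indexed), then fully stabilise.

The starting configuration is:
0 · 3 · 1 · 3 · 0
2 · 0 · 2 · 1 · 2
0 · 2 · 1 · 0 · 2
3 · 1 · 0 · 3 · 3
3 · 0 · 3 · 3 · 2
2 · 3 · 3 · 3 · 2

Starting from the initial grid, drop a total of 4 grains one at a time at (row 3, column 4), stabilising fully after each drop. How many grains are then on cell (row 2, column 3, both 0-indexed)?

2

t=0: 0 · 3 · 1 · 3 · 0
2 · 0 · 2 · 1 · 2
0 · 2 · 1 · 0 · 2
3 · 1 · 0 · 3 · 3
3 · 0 · 3 · 3 · 2
2 · 3 · 3 · 3 · 2
t=1: 0 · 3 · 1 · 3 · 0
2 · 0 · 2 · 1 · 2
0 · 2 · 1 · 1 · 3
3 · 1 · 2 · 1 · 2
3 · 2 · 1 · 3 · 1
3 · 0 · 2 · 2 · 0
t=2: 0 · 3 · 1 · 3 · 0
2 · 0 · 2 · 1 · 2
0 · 2 · 1 · 1 · 3
3 · 1 · 2 · 1 · 3
3 · 2 · 1 · 3 · 1
3 · 0 · 2 · 2 · 0
t=3: 0 · 3 · 1 · 3 · 0
2 · 0 · 2 · 1 · 3
0 · 2 · 1 · 2 · 0
3 · 1 · 2 · 2 · 1
3 · 2 · 1 · 3 · 2
3 · 0 · 2 · 2 · 0
t=4: 0 · 3 · 1 · 3 · 0
2 · 0 · 2 · 1 · 3
0 · 2 · 1 · 2 · 0
3 · 1 · 2 · 2 · 2
3 · 2 · 1 · 3 · 2
3 · 0 · 2 · 2 · 0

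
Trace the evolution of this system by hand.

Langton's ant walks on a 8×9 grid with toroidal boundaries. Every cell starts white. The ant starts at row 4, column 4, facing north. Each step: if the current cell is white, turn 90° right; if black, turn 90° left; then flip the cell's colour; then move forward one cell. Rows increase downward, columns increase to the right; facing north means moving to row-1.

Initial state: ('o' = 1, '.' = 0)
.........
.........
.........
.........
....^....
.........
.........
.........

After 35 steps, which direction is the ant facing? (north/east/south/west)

east

gen 0: .........
.........
.........
.........
....^....
.........
.........
.........
gen 1: .........
.........
.........
.........
....o>...
.........
.........
.........
gen 2: .........
.........
.........
.........
....oo...
.....v...
.........
.........
gen 3: .........
.........
.........
.........
....oo...
....<o...
.........
.........
gen 4: .........
.........
.........
.........
....^o...
....oo...
.........
.........
gen 5: .........
.........
.........
.........
...<.o...
....oo...
.........
.........
gen 6: .........
.........
.........
...^.....
...o.o...
....oo...
.........
.........
gen 7: .........
.........
.........
...o>....
...o.o...
....oo...
.........
.........
gen 8: .........
.........
.........
...oo....
...ovo...
....oo...
.........
.........
gen 9: .........
.........
.........
...oo....
...<oo...
....oo...
.........
.........
gen 10: .........
.........
.........
...oo....
....oo...
...voo...
.........
.........
gen 11: .........
.........
.........
...oo....
....oo...
..<ooo...
.........
.........
gen 12: .........
.........
.........
...oo....
..^.oo...
..oooo...
.........
.........
gen 13: .........
.........
.........
...oo....
..o>oo...
..oooo...
.........
.........
gen 14: .........
.........
.........
...oo....
..oooo...
..ovoo...
.........
.........
gen 15: .........
.........
.........
...oo....
..oooo...
..o.>o...
.........
.........
gen 16: .........
.........
.........
...oo....
..oo^o...
..o..o...
.........
.........
gen 17: .........
.........
.........
...oo....
..o<.o...
..o..o...
.........
.........
gen 18: .........
.........
.........
...oo....
..o..o...
..ov.o...
.........
.........
gen 19: .........
.........
.........
...oo....
..o..o...
..<o.o...
.........
.........
gen 20: .........
.........
.........
...oo....
..o..o...
...o.o...
..v......
.........
gen 21: .........
.........
.........
...oo....
..o..o...
...o.o...
.<o......
.........
gen 22: .........
.........
.........
...oo....
..o..o...
.^.o.o...
.oo......
.........
gen 23: .........
.........
.........
...oo....
..o..o...
.o>o.o...
.oo......
.........
gen 24: .........
.........
.........
...oo....
..o..o...
.ooo.o...
.ov......
.........
gen 25: .........
.........
.........
...oo....
..o..o...
.ooo.o...
.o.>.....
.........
gen 26: .........
.........
.........
...oo....
..o..o...
.ooo.o...
.o.o.....
...v.....
gen 27: .........
.........
.........
...oo....
..o..o...
.ooo.o...
.o.o.....
..<o.....
gen 28: .........
.........
.........
...oo....
..o..o...
.ooo.o...
.o^o.....
..oo.....
gen 29: .........
.........
.........
...oo....
..o..o...
.ooo.o...
.oo>.....
..oo.....
gen 30: .........
.........
.........
...oo....
..o..o...
.oo^.o...
.oo......
..oo.....
gen 31: .........
.........
.........
...oo....
..o..o...
.o<..o...
.oo......
..oo.....
gen 32: .........
.........
.........
...oo....
..o..o...
.o...o...
.ov......
..oo.....
gen 33: .........
.........
.........
...oo....
..o..o...
.o...o...
.o.>.....
..oo.....
gen 34: .........
.........
.........
...oo....
..o..o...
.o...o...
.o.o.....
..ov.....
gen 35: .........
.........
.........
...oo....
..o..o...
.o...o...
.o.o.....
..o.>....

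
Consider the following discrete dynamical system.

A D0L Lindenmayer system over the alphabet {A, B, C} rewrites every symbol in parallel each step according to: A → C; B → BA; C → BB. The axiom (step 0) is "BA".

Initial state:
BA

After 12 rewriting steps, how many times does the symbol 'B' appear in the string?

t=0: BA
t=1: BAC
t=2: BACBB
t=3: BACBBBABA
t=4: BACBBBABABACBAC
t=5: BACBBBABABACBACBACBBBACBB
t=6: BACBBBABABACBACBACBBBACBBBACBBBABABACBBBABA
t=7: BACBBBABABACBACBACBBBACBBBACBBBABABACBBBABABACBBBABABACBACBACBBBABABACBAC
t=8: BACBBBABABACBACBACBBBACBBBACBBBABABACBBBABABACBBBABABACBAC…BABACBACBACBBBABABACBACBACBBBACBBBACBBBABABACBACBACBBBACBB  (len 123)
t=9: BACBBBABABACBACBACBBBACBBBACBBBABABACBBBABABACBBBABABACBAC…BBBABABACBBBABABACBBBABABACBACBACBBBACBBBACBBBABABACBBBABA  (len 209)
t=10: BACBBBABABACBACBACBBBACBBBACBBBABABACBBBABABACBBBABABACBAC…BACBBBACBBBACBBBABABACBBBABABACBBBABABACBACBACBBBABABACBAC  (len 355)
t=11: BACBBBABABACBACBACBBBACBBBACBBBABABACBBBABABACBBBABABACBAC…BABACBACBACBBBABABACBACBACBBBACBBBACBBBABABACBACBACBBBACBB  (len 601)
t=12: BACBBBABABACBACBACBBBACBBBACBBBABABACBBBABABACBBBABABACBAC…BBBABABACBBBABABACBBBABABACBACBACBBBACBBBACBBBABABACBBBABA  (len 1019)

527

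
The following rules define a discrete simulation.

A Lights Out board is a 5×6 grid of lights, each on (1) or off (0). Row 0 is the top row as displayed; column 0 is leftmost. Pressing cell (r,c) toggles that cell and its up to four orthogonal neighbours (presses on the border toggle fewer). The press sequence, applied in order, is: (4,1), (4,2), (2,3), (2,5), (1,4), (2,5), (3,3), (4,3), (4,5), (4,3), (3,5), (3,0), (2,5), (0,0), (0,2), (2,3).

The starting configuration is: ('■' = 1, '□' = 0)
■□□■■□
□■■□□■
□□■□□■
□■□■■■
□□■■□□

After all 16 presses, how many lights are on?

16

[0] ■□□■■□
□■■□□■
□□■□□■
□■□■■■
□□■■□□
[1] ■□□■■□
□■■□□■
□□■□□■
□□□■■■
■■□■□□
[2] ■□□■■□
□■■□□■
□□■□□■
□□■■■■
■□■□□□
[3] ■□□■■□
□■■■□■
□□□■■■
□□■□■■
■□■□□□
[4] ■□□■■□
□■■■□□
□□□■□□
□□■□■□
■□■□□□
[5] ■□□■□□
□■■□■■
□□□■■□
□□■□■□
■□■□□□
[6] ■□□■□□
□■■□■□
□□□■□■
□□■□■■
■□■□□□
[7] ■□□■□□
□■■□■□
□□□□□■
□□□■□■
■□■■□□
[8] ■□□■□□
□■■□■□
□□□□□■
□□□□□■
■□□□■□
[9] ■□□■□□
□■■□■□
□□□□□■
□□□□□□
■□□□□■
[10] ■□□■□□
□■■□■□
□□□□□■
□□□■□□
■□■■■■
[11] ■□□■□□
□■■□■□
□□□□□□
□□□■■■
■□■■■□
[12] ■□□■□□
□■■□■□
■□□□□□
■■□■■■
□□■■■□
[13] ■□□■□□
□■■□■■
■□□□■■
■■□■■□
□□■■■□
[14] □■□■□□
■■■□■■
■□□□■■
■■□■■□
□□■■■□
[15] □□■□□□
■■□□■■
■□□□■■
■■□■■□
□□■■■□
[16] □□■□□□
■■□■■■
■□■■□■
■■□□■□
□□■■■□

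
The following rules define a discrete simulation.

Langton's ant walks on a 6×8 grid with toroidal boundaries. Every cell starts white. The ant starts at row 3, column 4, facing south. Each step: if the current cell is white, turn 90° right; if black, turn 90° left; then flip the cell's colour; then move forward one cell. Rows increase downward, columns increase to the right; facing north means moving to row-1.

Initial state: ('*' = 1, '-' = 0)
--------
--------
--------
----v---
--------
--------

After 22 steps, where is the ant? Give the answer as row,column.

2,7

k=0  --------
--------
--------
----v---
--------
--------
k=1  --------
--------
--------
---<*---
--------
--------
k=2  --------
--------
---^----
---**---
--------
--------
k=3  --------
--------
---*>---
---**---
--------
--------
k=4  --------
--------
---**---
---*v---
--------
--------
k=5  --------
--------
---**---
---*->--
--------
--------
k=6  --------
--------
---**---
---*-*--
-----v--
--------
k=7  --------
--------
---**---
---*-*--
----<*--
--------
k=8  --------
--------
---**---
---*^*--
----**--
--------
k=9  --------
--------
---**---
---**>--
----**--
--------
k=10  --------
--------
---**^--
---**---
----**--
--------
k=11  --------
--------
---***>-
---**---
----**--
--------
k=12  --------
--------
---****-
---**-v-
----**--
--------
k=13  --------
--------
---****-
---**<*-
----**--
--------
k=14  --------
--------
---**^*-
---****-
----**--
--------
k=15  --------
--------
---*<-*-
---****-
----**--
--------
k=16  --------
--------
---*--*-
---*v**-
----**--
--------
k=17  --------
--------
---*--*-
---*->*-
----**--
--------
k=18  --------
--------
---*-^*-
---*--*-
----**--
--------
k=19  --------
--------
---*-*>-
---*--*-
----**--
--------
k=20  --------
------^-
---*-*--
---*--*-
----**--
--------
k=21  --------
------*>
---*-*--
---*--*-
----**--
--------
k=22  --------
------**
---*-*-v
---*--*-
----**--
--------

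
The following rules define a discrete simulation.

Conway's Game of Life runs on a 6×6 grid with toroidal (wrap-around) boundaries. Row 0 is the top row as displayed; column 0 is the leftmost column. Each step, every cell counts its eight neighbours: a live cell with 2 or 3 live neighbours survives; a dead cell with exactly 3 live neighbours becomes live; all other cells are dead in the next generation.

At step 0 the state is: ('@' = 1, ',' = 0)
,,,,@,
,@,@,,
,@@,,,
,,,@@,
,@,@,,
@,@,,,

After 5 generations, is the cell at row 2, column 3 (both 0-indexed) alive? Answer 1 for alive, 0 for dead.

1

gen 0: ,,,,@,
,@,@,,
,@@,,,
,,,@@,
,@,@,,
@,@,,,
gen 1: ,@@@,,
,@,@,,
,@,,@,
,@,@@,
,@,@@,
,@@@,,
gen 2: @,,,@,
@@,@@,
@@,,@,
@@,,,@
@@,,,,
@,,,,,
gen 3: @,,@@,
,,@@@,
,,,@@,
,,@,,,
,,,,,,
@,,,,,
gen 4: ,@@,@,
,,@,,,
,,,,@,
,,,@,,
,,,,,,
,,,,,@
gen 5: ,@@@,,
,@@,,,
,,,@,,
,,,,,,
,,,,,,
,,,,,,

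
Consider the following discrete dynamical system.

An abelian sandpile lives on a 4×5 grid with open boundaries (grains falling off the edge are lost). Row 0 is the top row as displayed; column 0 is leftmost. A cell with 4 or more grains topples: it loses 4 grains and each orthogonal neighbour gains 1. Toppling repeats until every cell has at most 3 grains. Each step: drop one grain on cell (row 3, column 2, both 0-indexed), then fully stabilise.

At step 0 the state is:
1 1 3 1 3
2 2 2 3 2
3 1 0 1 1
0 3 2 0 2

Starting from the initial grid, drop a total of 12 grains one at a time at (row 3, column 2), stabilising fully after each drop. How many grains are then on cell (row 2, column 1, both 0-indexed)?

2

t=0: 1 1 3 1 3
2 2 2 3 2
3 1 0 1 1
0 3 2 0 2
t=1: 1 1 3 1 3
2 2 2 3 2
3 1 0 1 1
0 3 3 0 2
t=2: 1 1 3 1 3
2 2 2 3 2
3 2 1 1 1
1 0 1 1 2
t=3: 1 1 3 1 3
2 2 2 3 2
3 2 1 1 1
1 0 2 1 2
t=4: 1 1 3 1 3
2 2 2 3 2
3 2 1 1 1
1 0 3 1 2
t=5: 1 1 3 1 3
2 2 2 3 2
3 2 2 1 1
1 1 0 2 2
t=6: 1 1 3 1 3
2 2 2 3 2
3 2 2 1 1
1 1 1 2 2
t=7: 1 1 3 1 3
2 2 2 3 2
3 2 2 1 1
1 1 2 2 2
t=8: 1 1 3 1 3
2 2 2 3 2
3 2 2 1 1
1 1 3 2 2
t=9: 1 1 3 1 3
2 2 2 3 2
3 2 3 1 1
1 2 0 3 2
t=10: 1 1 3 1 3
2 2 2 3 2
3 2 3 1 1
1 2 1 3 2
t=11: 1 1 3 1 3
2 2 2 3 2
3 2 3 1 1
1 2 2 3 2
t=12: 1 1 3 1 3
2 2 2 3 2
3 2 3 1 1
1 2 3 3 2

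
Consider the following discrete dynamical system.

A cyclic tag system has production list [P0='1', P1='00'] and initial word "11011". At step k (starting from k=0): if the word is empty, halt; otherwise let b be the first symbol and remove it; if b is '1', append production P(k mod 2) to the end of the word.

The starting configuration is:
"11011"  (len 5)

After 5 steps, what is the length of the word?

k=0  "11011"  (len 5)
k=1  "10111"  (len 5)
k=2  "011100"  (len 6)
k=3  "11100"  (len 5)
k=4  "110000"  (len 6)
k=5  "100001"  (len 6)

6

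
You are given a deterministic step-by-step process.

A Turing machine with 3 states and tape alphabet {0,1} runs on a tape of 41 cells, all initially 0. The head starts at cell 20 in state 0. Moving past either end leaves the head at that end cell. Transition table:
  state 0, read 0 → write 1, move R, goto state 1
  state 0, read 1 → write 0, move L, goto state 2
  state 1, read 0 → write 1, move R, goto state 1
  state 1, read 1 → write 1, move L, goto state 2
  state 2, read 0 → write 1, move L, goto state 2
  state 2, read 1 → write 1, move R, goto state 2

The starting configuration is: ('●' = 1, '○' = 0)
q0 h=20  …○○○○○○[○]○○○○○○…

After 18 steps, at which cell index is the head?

[0] q0 h=20  …○○○○○○[○]○○○○○○…
[1] q1 h=21  …○○○○○●[○]○○○○○○…
[2] q1 h=22  …○○○○●●[○]○○○○○○…
[3] q1 h=23  …○○○●●●[○]○○○○○○…
[4] q1 h=24  …○○●●●●[○]○○○○○○…
[5] q1 h=25  …○●●●●●[○]○○○○○○…
[6] q1 h=26  …●●●●●●[○]○○○○○○…
[7] q1 h=27  …●●●●●●[○]○○○○○○…
[8] q1 h=28  …●●●●●●[○]○○○○○○…
[9] q1 h=29  …●●●●●●[○]○○○○○○…
[10] q1 h=30  …●●●●●●[○]○○○○○○…
[11] q1 h=31  …●●●●●●[○]○○○○○○…
[12] q1 h=32  …●●●●●●[○]○○○○○○…
[13] q1 h=33  …●●●●●●[○]○○○○○○…
[14] q1 h=34  …●●●●●●[○]○○○○○○|
[15] q1 h=35  …●●●●●●[○]○○○○○|
[16] q1 h=36  …●●●●●●[○]○○○○|
[17] q1 h=37  …●●●●●●[○]○○○|
[18] q1 h=38  …●●●●●●[○]○○|

38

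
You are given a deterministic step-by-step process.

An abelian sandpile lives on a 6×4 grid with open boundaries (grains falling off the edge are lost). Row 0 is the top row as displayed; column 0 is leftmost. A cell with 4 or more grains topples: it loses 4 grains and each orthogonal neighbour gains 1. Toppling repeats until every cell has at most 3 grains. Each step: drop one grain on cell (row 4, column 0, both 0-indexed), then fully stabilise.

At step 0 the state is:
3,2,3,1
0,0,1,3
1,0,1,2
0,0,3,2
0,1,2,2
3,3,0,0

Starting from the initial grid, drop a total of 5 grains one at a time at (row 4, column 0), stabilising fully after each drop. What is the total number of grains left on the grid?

34

[0] 3,2,3,1
0,0,1,3
1,0,1,2
0,0,3,2
0,1,2,2
3,3,0,0
[1] 3,2,3,1
0,0,1,3
1,0,1,2
0,0,3,2
1,1,2,2
3,3,0,0
[2] 3,2,3,1
0,0,1,3
1,0,1,2
0,0,3,2
2,1,2,2
3,3,0,0
[3] 3,2,3,1
0,0,1,3
1,0,1,2
0,0,3,2
3,1,2,2
3,3,0,0
[4] 3,2,3,1
0,0,1,3
1,0,1,2
1,0,3,2
1,3,2,2
1,0,1,0
[5] 3,2,3,1
0,0,1,3
1,0,1,2
1,0,3,2
2,3,2,2
1,0,1,0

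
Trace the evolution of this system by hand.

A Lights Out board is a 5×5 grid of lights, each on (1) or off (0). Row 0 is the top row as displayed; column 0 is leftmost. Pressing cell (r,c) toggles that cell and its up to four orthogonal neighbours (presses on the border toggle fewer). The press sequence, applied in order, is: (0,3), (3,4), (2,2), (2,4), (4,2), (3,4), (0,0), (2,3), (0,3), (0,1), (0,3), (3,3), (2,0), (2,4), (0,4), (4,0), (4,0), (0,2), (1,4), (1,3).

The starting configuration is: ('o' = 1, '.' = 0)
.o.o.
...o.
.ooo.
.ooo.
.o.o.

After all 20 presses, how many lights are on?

17

step 0: .o.o.
...o.
.ooo.
.ooo.
.o.o.
step 1: .oo.o
.....
.ooo.
.ooo.
.o.o.
step 2: .oo.o
.....
.oooo
.oo.o
.o.oo
step 3: .oo.o
..o..
....o
.o..o
.o.oo
step 4: .oo.o
..o.o
...o.
.o...
.o.oo
step 5: .oo.o
..o.o
...o.
.oo..
..o.o
step 6: .oo.o
..o.o
...oo
.oooo
..o..
step 7: o.o.o
o.o.o
...oo
.oooo
..o..
step 8: o.o.o
o.ooo
..o..
.oo.o
..o..
step 9: o..o.
o.o.o
..o..
.oo.o
..o..
step 10: .ooo.
ooo.o
..o..
.oo.o
..o..
step 11: .o..o
ooooo
..o..
.oo.o
..o..
step 12: .o..o
ooooo
..oo.
.o.o.
..oo.
step 13: .o..o
.oooo
oooo.
oo.o.
..oo.
step 14: .o..o
.ooo.
ooo.o
oo.oo
..oo.
step 15: .o.o.
.oooo
ooo.o
oo.oo
..oo.
step 16: .o.o.
.oooo
ooo.o
.o.oo
oooo.
step 17: .o.o.
.oooo
ooo.o
oo.oo
..oo.
step 18: ..o..
.o.oo
ooo.o
oo.oo
..oo.
step 19: ..o.o
.o...
ooo..
oo.oo
..oo.
step 20: ..ooo
.oooo
oooo.
oo.oo
..oo.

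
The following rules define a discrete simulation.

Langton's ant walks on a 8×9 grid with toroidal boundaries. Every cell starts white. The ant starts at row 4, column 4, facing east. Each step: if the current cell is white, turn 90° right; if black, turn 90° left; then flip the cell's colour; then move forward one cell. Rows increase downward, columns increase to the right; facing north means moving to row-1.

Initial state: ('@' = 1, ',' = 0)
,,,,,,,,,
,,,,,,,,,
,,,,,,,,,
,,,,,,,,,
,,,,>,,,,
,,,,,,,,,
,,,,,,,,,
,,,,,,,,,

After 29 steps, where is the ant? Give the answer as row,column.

3,2

0) ,,,,,,,,,
,,,,,,,,,
,,,,,,,,,
,,,,,,,,,
,,,,>,,,,
,,,,,,,,,
,,,,,,,,,
,,,,,,,,,
1) ,,,,,,,,,
,,,,,,,,,
,,,,,,,,,
,,,,,,,,,
,,,,@,,,,
,,,,v,,,,
,,,,,,,,,
,,,,,,,,,
2) ,,,,,,,,,
,,,,,,,,,
,,,,,,,,,
,,,,,,,,,
,,,,@,,,,
,,,<@,,,,
,,,,,,,,,
,,,,,,,,,
3) ,,,,,,,,,
,,,,,,,,,
,,,,,,,,,
,,,,,,,,,
,,,^@,,,,
,,,@@,,,,
,,,,,,,,,
,,,,,,,,,
4) ,,,,,,,,,
,,,,,,,,,
,,,,,,,,,
,,,,,,,,,
,,,@>,,,,
,,,@@,,,,
,,,,,,,,,
,,,,,,,,,
5) ,,,,,,,,,
,,,,,,,,,
,,,,,,,,,
,,,,^,,,,
,,,@,,,,,
,,,@@,,,,
,,,,,,,,,
,,,,,,,,,
6) ,,,,,,,,,
,,,,,,,,,
,,,,,,,,,
,,,,@>,,,
,,,@,,,,,
,,,@@,,,,
,,,,,,,,,
,,,,,,,,,
7) ,,,,,,,,,
,,,,,,,,,
,,,,,,,,,
,,,,@@,,,
,,,@,v,,,
,,,@@,,,,
,,,,,,,,,
,,,,,,,,,
8) ,,,,,,,,,
,,,,,,,,,
,,,,,,,,,
,,,,@@,,,
,,,@<@,,,
,,,@@,,,,
,,,,,,,,,
,,,,,,,,,
9) ,,,,,,,,,
,,,,,,,,,
,,,,,,,,,
,,,,^@,,,
,,,@@@,,,
,,,@@,,,,
,,,,,,,,,
,,,,,,,,,
10) ,,,,,,,,,
,,,,,,,,,
,,,,,,,,,
,,,<,@,,,
,,,@@@,,,
,,,@@,,,,
,,,,,,,,,
,,,,,,,,,
11) ,,,,,,,,,
,,,,,,,,,
,,,^,,,,,
,,,@,@,,,
,,,@@@,,,
,,,@@,,,,
,,,,,,,,,
,,,,,,,,,
12) ,,,,,,,,,
,,,,,,,,,
,,,@>,,,,
,,,@,@,,,
,,,@@@,,,
,,,@@,,,,
,,,,,,,,,
,,,,,,,,,
13) ,,,,,,,,,
,,,,,,,,,
,,,@@,,,,
,,,@v@,,,
,,,@@@,,,
,,,@@,,,,
,,,,,,,,,
,,,,,,,,,
14) ,,,,,,,,,
,,,,,,,,,
,,,@@,,,,
,,,<@@,,,
,,,@@@,,,
,,,@@,,,,
,,,,,,,,,
,,,,,,,,,
15) ,,,,,,,,,
,,,,,,,,,
,,,@@,,,,
,,,,@@,,,
,,,v@@,,,
,,,@@,,,,
,,,,,,,,,
,,,,,,,,,
16) ,,,,,,,,,
,,,,,,,,,
,,,@@,,,,
,,,,@@,,,
,,,,>@,,,
,,,@@,,,,
,,,,,,,,,
,,,,,,,,,
17) ,,,,,,,,,
,,,,,,,,,
,,,@@,,,,
,,,,^@,,,
,,,,,@,,,
,,,@@,,,,
,,,,,,,,,
,,,,,,,,,
18) ,,,,,,,,,
,,,,,,,,,
,,,@@,,,,
,,,<,@,,,
,,,,,@,,,
,,,@@,,,,
,,,,,,,,,
,,,,,,,,,
19) ,,,,,,,,,
,,,,,,,,,
,,,^@,,,,
,,,@,@,,,
,,,,,@,,,
,,,@@,,,,
,,,,,,,,,
,,,,,,,,,
20) ,,,,,,,,,
,,,,,,,,,
,,<,@,,,,
,,,@,@,,,
,,,,,@,,,
,,,@@,,,,
,,,,,,,,,
,,,,,,,,,
21) ,,,,,,,,,
,,^,,,,,,
,,@,@,,,,
,,,@,@,,,
,,,,,@,,,
,,,@@,,,,
,,,,,,,,,
,,,,,,,,,
22) ,,,,,,,,,
,,@>,,,,,
,,@,@,,,,
,,,@,@,,,
,,,,,@,,,
,,,@@,,,,
,,,,,,,,,
,,,,,,,,,
23) ,,,,,,,,,
,,@@,,,,,
,,@v@,,,,
,,,@,@,,,
,,,,,@,,,
,,,@@,,,,
,,,,,,,,,
,,,,,,,,,
24) ,,,,,,,,,
,,@@,,,,,
,,<@@,,,,
,,,@,@,,,
,,,,,@,,,
,,,@@,,,,
,,,,,,,,,
,,,,,,,,,
25) ,,,,,,,,,
,,@@,,,,,
,,,@@,,,,
,,v@,@,,,
,,,,,@,,,
,,,@@,,,,
,,,,,,,,,
,,,,,,,,,
26) ,,,,,,,,,
,,@@,,,,,
,,,@@,,,,
,<@@,@,,,
,,,,,@,,,
,,,@@,,,,
,,,,,,,,,
,,,,,,,,,
27) ,,,,,,,,,
,,@@,,,,,
,^,@@,,,,
,@@@,@,,,
,,,,,@,,,
,,,@@,,,,
,,,,,,,,,
,,,,,,,,,
28) ,,,,,,,,,
,,@@,,,,,
,@>@@,,,,
,@@@,@,,,
,,,,,@,,,
,,,@@,,,,
,,,,,,,,,
,,,,,,,,,
29) ,,,,,,,,,
,,@@,,,,,
,@@@@,,,,
,@v@,@,,,
,,,,,@,,,
,,,@@,,,,
,,,,,,,,,
,,,,,,,,,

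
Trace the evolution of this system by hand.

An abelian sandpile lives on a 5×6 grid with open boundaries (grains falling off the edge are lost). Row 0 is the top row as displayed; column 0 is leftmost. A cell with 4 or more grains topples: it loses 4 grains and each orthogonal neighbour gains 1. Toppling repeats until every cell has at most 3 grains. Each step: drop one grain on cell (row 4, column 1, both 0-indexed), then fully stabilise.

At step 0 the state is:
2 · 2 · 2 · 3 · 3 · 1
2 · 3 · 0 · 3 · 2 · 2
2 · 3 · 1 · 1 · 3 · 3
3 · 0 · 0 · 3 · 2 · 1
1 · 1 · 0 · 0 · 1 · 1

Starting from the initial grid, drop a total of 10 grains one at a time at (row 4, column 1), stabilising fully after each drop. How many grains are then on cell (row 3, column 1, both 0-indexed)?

step 0: 2 · 2 · 2 · 3 · 3 · 1
2 · 3 · 0 · 3 · 2 · 2
2 · 3 · 1 · 1 · 3 · 3
3 · 0 · 0 · 3 · 2 · 1
1 · 1 · 0 · 0 · 1 · 1
step 1: 2 · 2 · 2 · 3 · 3 · 1
2 · 3 · 0 · 3 · 2 · 2
2 · 3 · 1 · 1 · 3 · 3
3 · 0 · 0 · 3 · 2 · 1
1 · 2 · 0 · 0 · 1 · 1
step 2: 2 · 2 · 2 · 3 · 3 · 1
2 · 3 · 0 · 3 · 2 · 2
2 · 3 · 1 · 1 · 3 · 3
3 · 0 · 0 · 3 · 2 · 1
1 · 3 · 0 · 0 · 1 · 1
step 3: 2 · 2 · 2 · 3 · 3 · 1
2 · 3 · 0 · 3 · 2 · 2
2 · 3 · 1 · 1 · 3 · 3
3 · 1 · 0 · 3 · 2 · 1
2 · 0 · 1 · 0 · 1 · 1
step 4: 2 · 2 · 2 · 3 · 3 · 1
2 · 3 · 0 · 3 · 2 · 2
2 · 3 · 1 · 1 · 3 · 3
3 · 1 · 0 · 3 · 2 · 1
2 · 1 · 1 · 0 · 1 · 1
step 5: 2 · 2 · 2 · 3 · 3 · 1
2 · 3 · 0 · 3 · 2 · 2
2 · 3 · 1 · 1 · 3 · 3
3 · 1 · 0 · 3 · 2 · 1
2 · 2 · 1 · 0 · 1 · 1
step 6: 2 · 2 · 2 · 3 · 3 · 1
2 · 3 · 0 · 3 · 2 · 2
2 · 3 · 1 · 1 · 3 · 3
3 · 1 · 0 · 3 · 2 · 1
2 · 3 · 1 · 0 · 1 · 1
step 7: 2 · 2 · 2 · 3 · 3 · 1
2 · 3 · 0 · 3 · 2 · 2
2 · 3 · 1 · 1 · 3 · 3
3 · 2 · 0 · 3 · 2 · 1
3 · 0 · 2 · 0 · 1 · 1
step 8: 2 · 2 · 2 · 3 · 3 · 1
2 · 3 · 0 · 3 · 2 · 2
2 · 3 · 1 · 1 · 3 · 3
3 · 2 · 0 · 3 · 2 · 1
3 · 1 · 2 · 0 · 1 · 1
step 9: 2 · 2 · 2 · 3 · 3 · 1
2 · 3 · 0 · 3 · 2 · 2
2 · 3 · 1 · 1 · 3 · 3
3 · 2 · 0 · 3 · 2 · 1
3 · 2 · 2 · 0 · 1 · 1
step 10: 2 · 2 · 2 · 3 · 3 · 1
2 · 3 · 0 · 3 · 2 · 2
2 · 3 · 1 · 1 · 3 · 3
3 · 2 · 0 · 3 · 2 · 1
3 · 3 · 2 · 0 · 1 · 1

2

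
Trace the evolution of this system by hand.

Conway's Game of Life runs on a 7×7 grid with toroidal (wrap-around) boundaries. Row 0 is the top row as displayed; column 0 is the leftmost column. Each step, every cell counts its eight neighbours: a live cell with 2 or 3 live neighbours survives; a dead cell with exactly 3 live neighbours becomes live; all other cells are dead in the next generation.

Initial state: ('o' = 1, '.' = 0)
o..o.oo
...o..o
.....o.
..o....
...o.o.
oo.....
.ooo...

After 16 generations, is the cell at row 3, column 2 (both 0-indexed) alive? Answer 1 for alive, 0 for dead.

1

0) o..o.oo
...o..o
.....o.
..o....
...o.o.
oo.....
.ooo...
1) oo.o.oo
o......
.......
....o..
.oo....
oo.oo..
...oo..
2) oooo.oo
oo.....
.......
.......
ooo.o..
oo..o..
.......
3) ..o...o
.......
.......
.o.....
o.oo...
o.oo...
...ooo.
4) ...ooo.
.......
.......
.oo....
o..o...
......o
.o..ooo
5) ...o..o
....o..
.......
.oo....
ooo....
....o.o
o..o..o
6) o..oooo
.......
.......
o.o....
o.oo...
..oo.oo
o..oo.o
7) o..o...
....ooo
.......
..oo...
o...o..
.....o.
.o.....
8) o...ooo
....ooo
...ooo.
...o...
...oo..
.......
.......
9) o...o..
o......
...o..o
..o..o.
...oo..
.......
.....oo
10) o....o.
o.....o
......o
..o..o.
...oo..
....oo.
.....oo
11) o....o.
o....o.
o....oo
...ooo.
...o...
...o..o
.......
12) .......
oo..oo.
o......
...o.o.
..oo.o.
.......
......o
13) o....oo
oo....o
oo...o.
..oo..o
..oo...
.......
.......
14) .o...o.
.......
.....o.
o..oo.o
..oo...
.......
......o
15) .......
.......
....ooo
..ooooo
..ooo..
.......
.......
16) .......
.....o.
......o
..o...o
..o....
...o...
.......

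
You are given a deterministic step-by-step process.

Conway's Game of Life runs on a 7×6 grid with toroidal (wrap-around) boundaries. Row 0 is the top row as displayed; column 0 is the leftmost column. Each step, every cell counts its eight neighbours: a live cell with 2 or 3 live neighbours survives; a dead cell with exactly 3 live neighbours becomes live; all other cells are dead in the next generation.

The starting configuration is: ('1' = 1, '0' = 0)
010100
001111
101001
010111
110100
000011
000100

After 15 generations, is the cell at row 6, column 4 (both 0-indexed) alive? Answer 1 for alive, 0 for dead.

0) 010100
001111
101001
010111
110100
000011
000100
1) 000000
000001
000000
000100
010100
101111
001100
2) 000000
000000
000000
001000
110001
100001
011001
3) 000000
000000
000000
110000
010001
001010
010001
4) 000000
000000
000000
110000
011001
011011
000000
5) 000000
000000
000000
111000
000111
011111
000000
6) 000000
000000
010000
111111
000000
101001
001110
7) 000100
000000
010111
111111
000000
011011
011111
8) 000100
001100
010000
010000
000000
010001
010001
9) 000110
001100
010000
000000
100000
000000
001010
10) 000010
001110
001000
000000
000000
000000
000010
11) 000011
001010
001000
000000
000000
000000
000000
12) 000111
000011
000100
000000
000000
000000
000000
13) 000101
000001
000010
000000
000000
000000
000010
14) 000001
000001
000000
000000
000000
000000
000010
15) 000011
000000
000000
000000
000000
000000
000000

0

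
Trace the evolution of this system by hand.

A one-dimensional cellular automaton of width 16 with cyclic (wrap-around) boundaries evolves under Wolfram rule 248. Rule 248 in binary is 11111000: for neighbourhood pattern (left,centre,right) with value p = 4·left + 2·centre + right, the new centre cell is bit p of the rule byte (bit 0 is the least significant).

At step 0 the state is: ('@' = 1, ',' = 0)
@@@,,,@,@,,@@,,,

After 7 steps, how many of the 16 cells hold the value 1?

16

[0] @@@,,,@,@,,@@,,,
[1] @@@@,,,@,@,@@@,,
[2] @@@@@,,,@,@@@@@,
[3] @@@@@@,,,@@@@@@@
[4] @@@@@@@,,@@@@@@@
[5] @@@@@@@@,@@@@@@@
[6] @@@@@@@@@@@@@@@@
[7] @@@@@@@@@@@@@@@@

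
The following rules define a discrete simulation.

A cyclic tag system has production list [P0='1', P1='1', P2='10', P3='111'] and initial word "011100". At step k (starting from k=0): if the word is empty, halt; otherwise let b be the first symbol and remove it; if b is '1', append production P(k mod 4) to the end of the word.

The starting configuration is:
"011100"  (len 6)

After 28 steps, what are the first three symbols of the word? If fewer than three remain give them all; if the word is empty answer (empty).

111

[0] "011100"  (len 6)
[1] "11100"  (len 5)
[2] "11001"  (len 5)
[3] "100110"  (len 6)
[4] "00110111"  (len 8)
[5] "0110111"  (len 7)
[6] "110111"  (len 6)
[7] "1011110"  (len 7)
[8] "011110111"  (len 9)
[9] "11110111"  (len 8)
[10] "11101111"  (len 8)
[11] "110111110"  (len 9)
[12] "10111110111"  (len 11)
[13] "01111101111"  (len 11)
[14] "1111101111"  (len 10)
[15] "11110111110"  (len 11)
[16] "1110111110111"  (len 13)
[17] "1101111101111"  (len 13)
[18] "1011111011111"  (len 13)
[19] "01111101111110"  (len 14)
[20] "1111101111110"  (len 13)
[21] "1111011111101"  (len 13)
[22] "1110111111011"  (len 13)
[23] "11011111101110"  (len 14)
[24] "1011111101110111"  (len 16)
[25] "0111111011101111"  (len 16)
[26] "111111011101111"  (len 15)
[27] "1111101110111110"  (len 16)
[28] "111101110111110111"  (len 18)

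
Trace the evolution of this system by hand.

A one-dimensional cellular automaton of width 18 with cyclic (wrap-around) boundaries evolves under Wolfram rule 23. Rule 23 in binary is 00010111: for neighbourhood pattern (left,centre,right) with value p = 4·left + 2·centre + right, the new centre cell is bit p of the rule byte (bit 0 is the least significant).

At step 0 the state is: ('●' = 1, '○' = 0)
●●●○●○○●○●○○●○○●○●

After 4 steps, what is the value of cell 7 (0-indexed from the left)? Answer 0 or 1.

step 0: ●●●○●○○●○●○○●○○●○●
step 1: ○○○○●●●●○●●●●●●●○○
step 2: ●●●●○○○○○○○○○○○○●●
step 3: ○○○○●●●●●●●●●●●●○○
step 4: ●●●●○○○○○○○○○○○○●●

0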